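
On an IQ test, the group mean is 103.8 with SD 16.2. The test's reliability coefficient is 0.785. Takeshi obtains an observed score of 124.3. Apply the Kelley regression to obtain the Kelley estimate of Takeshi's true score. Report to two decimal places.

119.89

T̂ = ρX + (1 − ρ)μ
  = 0.785 × 124.3 + 0.215 × 103.8
  = 97.5755 + 22.3170
  = 119.893
  ≈ 119.89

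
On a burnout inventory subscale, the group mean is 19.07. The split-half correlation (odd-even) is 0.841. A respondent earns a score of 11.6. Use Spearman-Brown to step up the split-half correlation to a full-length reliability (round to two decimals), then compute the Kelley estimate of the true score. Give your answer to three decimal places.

Spearman-Brown: ρ = 2r/(1 + r) = 2(0.841)/(1 + 0.841) = 1.6820/1.841 = 0.9136 → 0.91
Regress the observed score toward the mean by the unreliability: T̂ = 0.91·11.6 + 0.09·19.07 = 10.556 + 1.7163 = 12.2723.

12.272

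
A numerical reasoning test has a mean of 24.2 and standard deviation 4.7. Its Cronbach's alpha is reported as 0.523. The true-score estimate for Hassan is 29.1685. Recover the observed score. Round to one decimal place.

T̂ = ρX + (1 − ρ)μ  ⇒  X = (T̂ − (1 − ρ)μ) / ρ
X = (29.1685 − 0.477 × 24.2) / 0.523 = (29.1685 − 11.5434) / 0.523 = 17.6251 / 0.523 = 33.700

33.7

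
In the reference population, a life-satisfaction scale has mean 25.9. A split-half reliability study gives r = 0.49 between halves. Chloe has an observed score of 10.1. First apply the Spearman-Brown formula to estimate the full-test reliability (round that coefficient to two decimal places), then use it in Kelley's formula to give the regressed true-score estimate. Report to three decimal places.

15.472

Spearman-Brown: ρ = 2r/(1 + r) = 2(0.49)/(1 + 0.49) = 0.980/1.49 = 0.6577 → 0.66
T̂ = 0.66(10.1) + 0.34(25.9) = 6.666 + 8.806 = 15.4720 → 15.472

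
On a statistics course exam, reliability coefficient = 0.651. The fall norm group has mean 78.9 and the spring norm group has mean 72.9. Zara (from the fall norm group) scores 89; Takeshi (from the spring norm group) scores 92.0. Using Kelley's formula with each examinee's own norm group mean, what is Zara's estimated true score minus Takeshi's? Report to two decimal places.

0.14

T̂_Zara = 0.651(89) + 0.349(78.9) = 85.4751
T̂_Takeshi = 0.651(92.0) + 0.349(72.9) = 85.3341
Difference = 85.4751 − 85.3341 = 0.1410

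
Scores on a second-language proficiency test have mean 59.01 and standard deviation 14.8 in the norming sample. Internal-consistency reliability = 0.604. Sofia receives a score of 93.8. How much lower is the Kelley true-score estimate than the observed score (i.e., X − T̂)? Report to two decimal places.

T̂ = 0.604(93.8) + 0.396(59.01) = 56.6552 + 23.36796 = 80.0232 → 80.023
X − T̂ = 93.8 − 80.023 = 13.777 → 13.78

13.78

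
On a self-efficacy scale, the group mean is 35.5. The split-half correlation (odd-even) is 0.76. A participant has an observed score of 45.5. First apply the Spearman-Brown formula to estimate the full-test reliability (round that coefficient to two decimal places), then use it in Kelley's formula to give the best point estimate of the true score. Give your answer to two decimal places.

44.10

Spearman-Brown: ρ = 2r/(1 + r) = 2(0.76)/(1 + 0.76) = 1.520/1.76 = 0.8636 → 0.86
Kelley's formula gives T̂ = 0.86·45.5 + 0.14·35.5 = 39.130 + 4.970 = 44.100.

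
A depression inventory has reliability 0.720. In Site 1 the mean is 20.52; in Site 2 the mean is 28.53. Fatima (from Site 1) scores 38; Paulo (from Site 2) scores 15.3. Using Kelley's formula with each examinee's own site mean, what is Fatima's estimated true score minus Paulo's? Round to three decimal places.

T̂_Fatima = 0.720(38) + 0.280(20.52) = 33.10560
T̂_Paulo = 0.720(15.3) + 0.280(28.53) = 19.00440
Difference = 33.10560 − 19.00440 = 14.10120

14.101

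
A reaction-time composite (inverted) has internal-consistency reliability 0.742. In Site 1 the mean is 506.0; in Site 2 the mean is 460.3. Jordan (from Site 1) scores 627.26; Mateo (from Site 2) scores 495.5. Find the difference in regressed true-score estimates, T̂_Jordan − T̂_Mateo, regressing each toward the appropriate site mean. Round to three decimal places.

109.557

T̂_Jordan = 0.742(627.26) + 0.258(506.0) = 595.97492
T̂_Mateo = 0.742(495.5) + 0.258(460.3) = 486.41840
Difference = 595.97492 − 486.41840 = 109.55652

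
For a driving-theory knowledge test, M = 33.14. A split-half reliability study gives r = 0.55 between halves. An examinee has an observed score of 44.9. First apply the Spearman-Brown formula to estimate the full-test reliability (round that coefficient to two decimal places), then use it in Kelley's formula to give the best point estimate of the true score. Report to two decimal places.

Spearman-Brown: ρ = 2r/(1 + r) = 2(0.55)/(1 + 0.55) = 1.100/1.55 = 0.7097 → 0.71
Regress the observed score toward the mean by the unreliability: T̂ = 0.71·44.9 + 0.29·33.14 = 31.879 + 9.6106 = 41.490.

41.49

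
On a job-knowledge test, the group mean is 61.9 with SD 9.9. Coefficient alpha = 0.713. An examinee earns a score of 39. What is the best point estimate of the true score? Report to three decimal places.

45.572

T̂ = ρX + (1 − ρ)μ
  = 0.713 × 39 + 0.287 × 61.9
  = 27.807 + 17.7653
  = 45.5723
  ≈ 45.572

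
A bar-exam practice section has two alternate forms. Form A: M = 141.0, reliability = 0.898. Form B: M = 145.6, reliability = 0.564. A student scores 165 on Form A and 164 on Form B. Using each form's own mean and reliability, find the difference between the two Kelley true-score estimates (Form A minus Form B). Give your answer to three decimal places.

6.574

T̂_A = 0.898(165) + 0.102(141.0) = 162.55200
T̂_B = 0.564(164) + 0.436(145.6) = 155.97760
T̂_A − T̂_B = 6.57440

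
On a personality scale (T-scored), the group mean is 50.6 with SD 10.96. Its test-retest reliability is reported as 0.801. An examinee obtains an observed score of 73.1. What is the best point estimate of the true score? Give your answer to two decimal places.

T̂ = 0.801(73.1) + 0.199(50.6) = 58.5531 + 10.0694 = 68.623 → 68.62

68.62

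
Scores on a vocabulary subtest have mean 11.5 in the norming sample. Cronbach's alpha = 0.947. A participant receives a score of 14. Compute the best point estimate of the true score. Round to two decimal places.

T̂ = 0.947(14) + 0.053(11.5) = 13.258 + 0.6095 = 13.867 → 13.87

13.87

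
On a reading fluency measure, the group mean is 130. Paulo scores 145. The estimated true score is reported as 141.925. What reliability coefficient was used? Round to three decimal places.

T̂ = ρX + (1 − ρ)μ  ⇒  T̂ − μ = ρ(X − μ)
ρ = (T̂ − μ)/(X − μ) = (141.925 − 130) / (145 − 130) = 11.925 / 15.0 = 0.79500

0.795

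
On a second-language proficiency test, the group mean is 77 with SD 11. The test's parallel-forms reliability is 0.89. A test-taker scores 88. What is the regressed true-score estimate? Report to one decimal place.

Kelley's formula gives T̂ = 0.89·88 + 0.11·77 = 78.32 + 8.47 = 86.79.

86.8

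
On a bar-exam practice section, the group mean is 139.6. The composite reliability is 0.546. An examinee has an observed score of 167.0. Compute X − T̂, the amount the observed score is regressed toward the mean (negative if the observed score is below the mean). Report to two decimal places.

T̂ = 0.546(167.0) + 0.454(139.6) = 91.1820 + 63.3784 = 154.5604 → 154.560
X − T̂ = 167.0 − 154.560 = 12.440 → 12.44

12.44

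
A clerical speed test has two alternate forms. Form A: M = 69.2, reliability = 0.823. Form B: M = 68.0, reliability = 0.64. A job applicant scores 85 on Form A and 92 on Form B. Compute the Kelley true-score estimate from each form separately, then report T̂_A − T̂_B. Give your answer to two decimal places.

-1.16

T̂_A = 0.823(85) + 0.177(69.2) = 82.2034
T̂_B = 0.64(92) + 0.36(68.0) = 83.3600
T̂_A − T̂_B = -1.1566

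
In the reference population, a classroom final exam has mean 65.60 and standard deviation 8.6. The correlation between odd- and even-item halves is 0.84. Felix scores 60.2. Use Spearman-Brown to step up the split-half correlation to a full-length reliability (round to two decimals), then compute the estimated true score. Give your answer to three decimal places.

60.686

Spearman-Brown: ρ = 2r/(1 + r) = 2(0.84)/(1 + 0.84) = 1.680/1.84 = 0.9130 → 0.91
T̂ = ρX + (1 − ρ)μ
  = 0.91 × 60.2 + 0.09 × 65.60
  = 54.782 + 5.9040
  = 60.6860
  ≈ 60.686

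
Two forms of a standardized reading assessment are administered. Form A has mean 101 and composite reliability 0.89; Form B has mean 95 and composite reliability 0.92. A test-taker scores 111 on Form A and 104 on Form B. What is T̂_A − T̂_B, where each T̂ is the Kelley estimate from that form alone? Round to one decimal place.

T̂_A = 0.89(111) + 0.11(101) = 109.900
T̂_B = 0.92(104) + 0.08(95) = 103.280
T̂_A − T̂_B = 6.620

6.6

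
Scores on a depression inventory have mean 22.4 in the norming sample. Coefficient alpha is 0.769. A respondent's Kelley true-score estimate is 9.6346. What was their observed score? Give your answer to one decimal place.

T̂ = ρX + (1 − ρ)μ  ⇒  X = (T̂ − (1 − ρ)μ) / ρ
X = (9.6346 − 0.231 × 22.4) / 0.769 = (9.6346 − 5.1744) / 0.769 = 4.4602 / 0.769 = 5.800

5.8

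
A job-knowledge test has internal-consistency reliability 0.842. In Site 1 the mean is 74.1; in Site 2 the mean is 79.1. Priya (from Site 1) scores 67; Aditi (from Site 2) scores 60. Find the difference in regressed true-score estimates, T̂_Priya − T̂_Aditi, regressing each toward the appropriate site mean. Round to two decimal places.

T̂_Priya = 0.842(67) + 0.158(74.1) = 68.1218
T̂_Aditi = 0.842(60) + 0.158(79.1) = 63.0178
Difference = 68.1218 − 63.0178 = 5.1040

5.10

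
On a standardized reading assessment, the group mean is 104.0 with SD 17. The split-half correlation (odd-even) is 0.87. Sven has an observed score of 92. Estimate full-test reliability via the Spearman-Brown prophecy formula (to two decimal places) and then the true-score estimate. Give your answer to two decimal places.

Spearman-Brown: ρ = 2r/(1 + r) = 2(0.87)/(1 + 0.87) = 1.740/1.87 = 0.9305 → 0.93
T̂ = ρX + (1 − ρ)μ
  = 0.93 × 92 + 0.07 × 104.0
  = 85.56 + 7.280
  = 92.840
  ≈ 92.84

92.84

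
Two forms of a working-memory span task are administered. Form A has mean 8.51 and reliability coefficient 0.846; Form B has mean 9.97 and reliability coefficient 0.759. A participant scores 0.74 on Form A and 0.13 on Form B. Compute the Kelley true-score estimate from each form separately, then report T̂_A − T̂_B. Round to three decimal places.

T̂_A = 0.846(0.74) + 0.154(8.51) = 1.93658
T̂_B = 0.759(0.13) + 0.241(9.97) = 2.50144
T̂_A − T̂_B = -0.56486

-0.565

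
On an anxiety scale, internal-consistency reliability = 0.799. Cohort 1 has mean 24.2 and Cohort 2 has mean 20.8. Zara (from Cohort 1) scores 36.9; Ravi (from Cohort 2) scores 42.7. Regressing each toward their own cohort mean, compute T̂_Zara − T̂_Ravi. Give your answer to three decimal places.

-3.951

T̂_Zara = 0.799(36.9) + 0.201(24.2) = 34.34730
T̂_Ravi = 0.799(42.7) + 0.201(20.8) = 38.29810
Difference = 34.34730 − 38.29810 = -3.95080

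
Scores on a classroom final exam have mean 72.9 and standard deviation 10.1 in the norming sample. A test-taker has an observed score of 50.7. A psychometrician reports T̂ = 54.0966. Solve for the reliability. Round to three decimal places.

0.847

T̂ = ρX + (1 − ρ)μ  ⇒  T̂ − μ = ρ(X − μ)
ρ = (T̂ − μ)/(X − μ) = (54.0966 − 72.9) / (50.7 − 72.9) = -18.8034 / -22.2 = 0.84700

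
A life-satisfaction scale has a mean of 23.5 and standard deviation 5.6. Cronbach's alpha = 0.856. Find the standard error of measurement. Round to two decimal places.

2.13

SEM = SD · √(1 − ρ) = 5.6 × √0.144 = 5.6 × 0.3795 = 2.125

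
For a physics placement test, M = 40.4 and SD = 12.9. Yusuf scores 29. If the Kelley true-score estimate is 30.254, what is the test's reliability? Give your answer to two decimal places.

T̂ = ρX + (1 − ρ)μ  ⇒  T̂ − μ = ρ(X − μ)
ρ = (T̂ − μ)/(X − μ) = (30.254 − 40.4) / (29 − 40.4) = -10.146 / -11.4 = 0.8900

0.89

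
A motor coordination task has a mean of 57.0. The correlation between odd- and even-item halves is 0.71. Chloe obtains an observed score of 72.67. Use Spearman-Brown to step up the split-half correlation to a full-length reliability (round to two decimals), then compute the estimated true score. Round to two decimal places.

70.01

Spearman-Brown: ρ = 2r/(1 + r) = 2(0.71)/(1 + 0.71) = 1.420/1.71 = 0.8304 → 0.83
Kelley's formula gives T̂ = 0.83·72.67 + 0.17·57.0 = 60.3161 + 9.690 = 70.006.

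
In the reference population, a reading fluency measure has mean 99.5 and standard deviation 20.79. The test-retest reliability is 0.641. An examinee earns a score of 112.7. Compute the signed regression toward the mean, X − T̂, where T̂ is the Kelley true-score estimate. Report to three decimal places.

T̂ = 0.641(112.7) + 0.359(99.5) = 72.2407 + 35.7205 = 107.96120 → 107.9612
X − T̂ = 112.7 − 107.9612 = 4.7388 → 4.739

4.739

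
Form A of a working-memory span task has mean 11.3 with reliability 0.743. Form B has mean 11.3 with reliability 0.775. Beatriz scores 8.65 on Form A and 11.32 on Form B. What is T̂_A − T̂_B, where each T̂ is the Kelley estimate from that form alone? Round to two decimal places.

-1.98

T̂_A = 0.743(8.65) + 0.257(11.3) = 9.3311
T̂_B = 0.775(11.32) + 0.225(11.3) = 11.3155
T̂_A − T̂_B = -1.9844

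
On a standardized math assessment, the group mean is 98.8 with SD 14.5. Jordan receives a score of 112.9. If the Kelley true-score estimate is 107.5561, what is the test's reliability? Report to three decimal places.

T̂ = ρX + (1 − ρ)μ  ⇒  T̂ − μ = ρ(X − μ)
ρ = (T̂ − μ)/(X − μ) = (107.5561 − 98.8) / (112.9 − 98.8) = 8.7561 / 14.1 = 0.62100

0.621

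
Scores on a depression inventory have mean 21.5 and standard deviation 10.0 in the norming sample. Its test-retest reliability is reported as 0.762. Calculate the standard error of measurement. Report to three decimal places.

SEM = SD · √(1 − ρ) = 10.0 × √0.238 = 10.0 × 0.4879 = 4.8785

4.879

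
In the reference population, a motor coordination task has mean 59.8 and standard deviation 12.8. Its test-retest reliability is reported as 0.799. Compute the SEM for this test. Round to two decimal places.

SEM = SD · √(1 − ρ) = 12.8 × √0.201 = 12.8 × 0.4483 = 5.739

5.74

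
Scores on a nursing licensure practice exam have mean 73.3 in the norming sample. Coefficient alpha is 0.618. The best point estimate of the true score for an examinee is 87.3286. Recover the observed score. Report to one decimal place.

T̂ = ρX + (1 − ρ)μ  ⇒  X = (T̂ − (1 − ρ)μ) / ρ
X = (87.3286 − 0.382 × 73.3) / 0.618 = (87.3286 − 28.0006) / 0.618 = 59.3280 / 0.618 = 96.000

96.0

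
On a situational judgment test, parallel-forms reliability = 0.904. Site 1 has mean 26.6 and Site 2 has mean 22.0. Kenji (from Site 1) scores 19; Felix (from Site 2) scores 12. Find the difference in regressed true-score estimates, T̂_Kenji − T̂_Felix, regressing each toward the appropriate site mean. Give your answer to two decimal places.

T̂_Kenji = 0.904(19) + 0.096(26.6) = 19.7296
T̂_Felix = 0.904(12) + 0.096(22.0) = 12.9600
Difference = 19.7296 − 12.9600 = 6.7696

6.77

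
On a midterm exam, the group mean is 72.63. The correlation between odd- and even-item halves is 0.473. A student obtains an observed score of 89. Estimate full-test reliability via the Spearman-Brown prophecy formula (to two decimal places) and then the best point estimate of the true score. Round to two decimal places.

83.11

Spearman-Brown: ρ = 2r/(1 + r) = 2(0.473)/(1 + 0.473) = 0.9460/1.473 = 0.6422 → 0.64
T̂ = ρX + (1 − ρ)μ
  = 0.64 × 89 + 0.36 × 72.63
  = 56.96 + 26.1468
  = 83.107
  ≈ 83.11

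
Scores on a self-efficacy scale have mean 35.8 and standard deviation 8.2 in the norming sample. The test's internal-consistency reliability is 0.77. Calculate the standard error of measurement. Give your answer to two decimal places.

SEM = SD · √(1 − ρ) = 8.2 × √0.23 = 8.2 × 0.4796 = 3.933

3.93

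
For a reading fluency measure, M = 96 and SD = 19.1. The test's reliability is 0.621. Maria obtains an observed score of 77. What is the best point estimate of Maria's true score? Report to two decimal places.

T̂ = 0.621(77) + 0.379(96) = 47.817 + 36.384 = 84.201 → 84.20

84.20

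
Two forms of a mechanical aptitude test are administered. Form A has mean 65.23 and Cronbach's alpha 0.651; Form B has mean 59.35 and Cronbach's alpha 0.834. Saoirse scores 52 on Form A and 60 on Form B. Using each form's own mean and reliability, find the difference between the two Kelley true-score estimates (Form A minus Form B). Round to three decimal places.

T̂_A = 0.651(52) + 0.349(65.23) = 56.61727
T̂_B = 0.834(60) + 0.166(59.35) = 59.89210
T̂_A − T̂_B = -3.27483

-3.275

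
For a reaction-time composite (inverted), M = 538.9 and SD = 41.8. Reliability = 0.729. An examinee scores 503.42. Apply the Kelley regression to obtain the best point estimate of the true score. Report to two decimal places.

513.04

T̂ = ρX + (1 − ρ)μ
  = 0.729 × 503.42 + 0.271 × 538.9
  = 366.99318 + 146.0419
  = 513.035
  ≈ 513.04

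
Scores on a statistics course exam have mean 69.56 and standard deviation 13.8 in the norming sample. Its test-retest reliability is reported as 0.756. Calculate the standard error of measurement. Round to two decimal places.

6.82

SEM = SD · √(1 − ρ) = 13.8 × √0.244 = 13.8 × 0.4940 = 6.817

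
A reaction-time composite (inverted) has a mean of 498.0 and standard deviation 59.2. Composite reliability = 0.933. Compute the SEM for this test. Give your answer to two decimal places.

SEM = SD · √(1 − ρ) = 59.2 × √0.067 = 59.2 × 0.2588 = 15.324

15.32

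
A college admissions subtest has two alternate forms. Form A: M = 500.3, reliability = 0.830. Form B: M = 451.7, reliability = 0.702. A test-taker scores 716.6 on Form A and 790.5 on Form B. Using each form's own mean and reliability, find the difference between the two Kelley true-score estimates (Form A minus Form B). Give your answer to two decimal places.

-9.71

T̂_A = 0.830(716.6) + 0.170(500.3) = 679.8290
T̂_B = 0.702(790.5) + 0.298(451.7) = 689.5376
T̂_A − T̂_B = -9.7086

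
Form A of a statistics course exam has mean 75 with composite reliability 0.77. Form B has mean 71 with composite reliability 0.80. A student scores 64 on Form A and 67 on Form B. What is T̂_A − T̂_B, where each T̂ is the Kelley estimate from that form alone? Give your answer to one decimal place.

-1.3

T̂_A = 0.77(64) + 0.23(75) = 66.530
T̂_B = 0.80(67) + 0.20(71) = 67.800
T̂_A − T̂_B = -1.270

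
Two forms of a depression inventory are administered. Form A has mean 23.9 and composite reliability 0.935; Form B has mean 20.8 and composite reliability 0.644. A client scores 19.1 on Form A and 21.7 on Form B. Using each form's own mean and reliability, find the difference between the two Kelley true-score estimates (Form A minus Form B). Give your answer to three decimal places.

-1.968

T̂_A = 0.935(19.1) + 0.065(23.9) = 19.41200
T̂_B = 0.644(21.7) + 0.356(20.8) = 21.37960
T̂_A − T̂_B = -1.96760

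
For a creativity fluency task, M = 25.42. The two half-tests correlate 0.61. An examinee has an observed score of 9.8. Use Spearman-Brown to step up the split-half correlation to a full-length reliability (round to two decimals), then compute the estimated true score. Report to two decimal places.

Spearman-Brown: ρ = 2r/(1 + r) = 2(0.61)/(1 + 0.61) = 1.220/1.61 = 0.7578 → 0.76
T̂ = 0.76(9.8) + 0.24(25.42) = 7.448 + 6.1008 = 13.549 → 13.55

13.55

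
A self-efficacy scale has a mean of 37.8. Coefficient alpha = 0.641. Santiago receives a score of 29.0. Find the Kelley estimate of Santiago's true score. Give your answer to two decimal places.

T̂ = 0.641(29.0) + 0.359(37.8) = 18.5890 + 13.5702 = 32.159 → 32.16

32.16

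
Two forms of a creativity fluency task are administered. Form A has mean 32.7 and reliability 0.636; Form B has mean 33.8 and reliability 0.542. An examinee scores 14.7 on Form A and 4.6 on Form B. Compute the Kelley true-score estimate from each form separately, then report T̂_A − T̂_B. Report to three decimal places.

T̂_A = 0.636(14.7) + 0.364(32.7) = 21.25200
T̂_B = 0.542(4.6) + 0.458(33.8) = 17.97360
T̂_A − T̂_B = 3.27840

3.278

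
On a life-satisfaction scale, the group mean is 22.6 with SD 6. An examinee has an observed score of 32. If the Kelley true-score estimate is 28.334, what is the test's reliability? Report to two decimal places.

0.61

T̂ = ρX + (1 − ρ)μ  ⇒  T̂ − μ = ρ(X − μ)
ρ = (T̂ − μ)/(X − μ) = (28.334 − 22.6) / (32 − 22.6) = 5.734 / 9.4 = 0.6100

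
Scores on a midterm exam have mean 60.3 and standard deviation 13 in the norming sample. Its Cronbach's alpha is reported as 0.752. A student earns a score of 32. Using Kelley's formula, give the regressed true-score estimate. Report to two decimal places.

39.02

T̂ = 0.752(32) + 0.248(60.3) = 24.064 + 14.9544 = 39.018 → 39.02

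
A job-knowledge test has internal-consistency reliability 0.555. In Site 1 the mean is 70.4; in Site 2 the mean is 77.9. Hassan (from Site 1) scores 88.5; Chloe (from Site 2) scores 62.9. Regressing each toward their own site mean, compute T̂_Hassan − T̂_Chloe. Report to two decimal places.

10.87

T̂_Hassan = 0.555(88.5) + 0.445(70.4) = 80.4455
T̂_Chloe = 0.555(62.9) + 0.445(77.9) = 69.5750
Difference = 80.4455 − 69.5750 = 10.8705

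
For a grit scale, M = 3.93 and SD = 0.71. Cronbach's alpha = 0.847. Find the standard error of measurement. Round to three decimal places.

0.278

SEM = SD · √(1 − ρ) = 0.71 × √0.153 = 0.71 × 0.3912 = 0.2777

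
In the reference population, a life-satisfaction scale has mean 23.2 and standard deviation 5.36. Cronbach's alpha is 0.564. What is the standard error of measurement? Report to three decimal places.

SEM = SD · √(1 − ρ) = 5.36 × √0.436 = 5.36 × 0.6603 = 3.5392

3.539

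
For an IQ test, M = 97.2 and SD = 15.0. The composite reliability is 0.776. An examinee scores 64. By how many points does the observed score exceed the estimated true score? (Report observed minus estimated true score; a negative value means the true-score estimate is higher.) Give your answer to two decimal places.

Weight the observed score by reliability and the mean by (1 − reliability): T̂ = 0.776·64 + 0.224·97.2 = 49.664 + 21.7728 = 71.4368.
X − T̂ = 64 − 71.437 = -7.437 → -7.44

-7.44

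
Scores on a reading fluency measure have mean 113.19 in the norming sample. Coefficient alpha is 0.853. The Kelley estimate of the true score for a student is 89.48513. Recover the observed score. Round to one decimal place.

85.4

T̂ = ρX + (1 − ρ)μ  ⇒  X = (T̂ − (1 − ρ)μ) / ρ
X = (89.48513 − 0.147 × 113.19) / 0.853 = (89.48513 − 16.63893) / 0.853 = 72.84620 / 0.853 = 85.400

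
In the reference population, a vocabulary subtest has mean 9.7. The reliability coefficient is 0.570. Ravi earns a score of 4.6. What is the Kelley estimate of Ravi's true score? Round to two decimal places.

6.79

T̂ = 0.570(4.6) + 0.430(9.7) = 2.6220 + 4.1710 = 6.793 → 6.79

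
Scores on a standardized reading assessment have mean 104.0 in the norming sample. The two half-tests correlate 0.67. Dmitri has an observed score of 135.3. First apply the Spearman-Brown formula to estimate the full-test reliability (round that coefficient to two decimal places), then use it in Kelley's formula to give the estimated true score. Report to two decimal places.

Spearman-Brown: ρ = 2r/(1 + r) = 2(0.67)/(1 + 0.67) = 1.340/1.67 = 0.8024 → 0.80
Regress the observed score toward the mean by the unreliability: T̂ = 0.80·135.3 + 0.20·104.0 = 108.240 + 20.800 = 129.040.

129.04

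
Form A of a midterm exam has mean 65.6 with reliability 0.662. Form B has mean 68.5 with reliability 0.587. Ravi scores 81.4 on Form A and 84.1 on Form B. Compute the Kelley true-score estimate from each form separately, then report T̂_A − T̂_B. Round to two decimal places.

-1.60

T̂_A = 0.662(81.4) + 0.338(65.6) = 76.0596
T̂_B = 0.587(84.1) + 0.413(68.5) = 77.6572
T̂_A − T̂_B = -1.5976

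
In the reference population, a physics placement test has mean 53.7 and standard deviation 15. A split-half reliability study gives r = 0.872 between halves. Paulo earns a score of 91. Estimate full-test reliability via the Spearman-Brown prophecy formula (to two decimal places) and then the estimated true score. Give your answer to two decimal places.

Spearman-Brown: ρ = 2r/(1 + r) = 2(0.872)/(1 + 0.872) = 1.7440/1.872 = 0.9316 → 0.93
T̂ = ρX + (1 − ρ)μ
  = 0.93 × 91 + 0.07 × 53.7
  = 84.63 + 3.759
  = 88.389
  ≈ 88.39

88.39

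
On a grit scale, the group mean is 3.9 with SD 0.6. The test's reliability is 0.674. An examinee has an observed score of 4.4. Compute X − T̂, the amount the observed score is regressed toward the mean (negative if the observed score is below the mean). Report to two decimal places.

0.16

T̂ = ρX + (1 − ρ)μ
  = 0.674 × 4.4 + 0.326 × 3.9
  = 2.9656 + 1.2714
  = 4.2370
  ≈ 4.237
X − T̂ = 4.4 − 4.237 = 0.163 → 0.16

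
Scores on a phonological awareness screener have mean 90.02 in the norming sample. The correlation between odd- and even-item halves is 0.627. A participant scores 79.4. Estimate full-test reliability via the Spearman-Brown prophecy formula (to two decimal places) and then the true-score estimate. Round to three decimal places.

Spearman-Brown: ρ = 2r/(1 + r) = 2(0.627)/(1 + 0.627) = 1.2540/1.627 = 0.7707 → 0.77
T̂ = 0.77(79.4) + 0.23(90.02) = 61.138 + 20.7046 = 81.8426 → 81.843

81.843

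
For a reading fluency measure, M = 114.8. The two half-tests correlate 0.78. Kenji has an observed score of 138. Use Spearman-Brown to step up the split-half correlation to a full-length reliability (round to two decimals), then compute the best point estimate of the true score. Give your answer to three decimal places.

Spearman-Brown: ρ = 2r/(1 + r) = 2(0.78)/(1 + 0.78) = 1.560/1.78 = 0.8764 → 0.88
T̂ = ρX + (1 − ρ)μ
  = 0.88 × 138 + 0.12 × 114.8
  = 121.44 + 13.776
  = 135.2160
  ≈ 135.216

135.216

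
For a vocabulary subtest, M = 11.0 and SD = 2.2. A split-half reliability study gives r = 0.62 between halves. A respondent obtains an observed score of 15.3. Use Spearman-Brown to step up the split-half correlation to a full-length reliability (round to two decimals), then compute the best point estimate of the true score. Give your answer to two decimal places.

Spearman-Brown: ρ = 2r/(1 + r) = 2(0.62)/(1 + 0.62) = 1.240/1.62 = 0.7654 → 0.77
T̂ = ρX + (1 − ρ)μ
  = 0.77 × 15.3 + 0.23 × 11.0
  = 11.781 + 2.530
  = 14.311
  ≈ 14.31

14.31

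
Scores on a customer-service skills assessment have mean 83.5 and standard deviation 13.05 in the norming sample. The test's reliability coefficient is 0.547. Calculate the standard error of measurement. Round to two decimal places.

8.78

SEM = SD · √(1 − ρ) = 13.05 × √0.453 = 13.05 × 0.6731 = 8.783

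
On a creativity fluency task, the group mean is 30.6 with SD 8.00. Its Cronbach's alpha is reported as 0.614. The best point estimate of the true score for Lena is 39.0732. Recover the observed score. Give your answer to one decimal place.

44.4

T̂ = ρX + (1 − ρ)μ  ⇒  X = (T̂ − (1 − ρ)μ) / ρ
X = (39.0732 − 0.386 × 30.6) / 0.614 = (39.0732 − 11.8116) / 0.614 = 27.2616 / 0.614 = 44.400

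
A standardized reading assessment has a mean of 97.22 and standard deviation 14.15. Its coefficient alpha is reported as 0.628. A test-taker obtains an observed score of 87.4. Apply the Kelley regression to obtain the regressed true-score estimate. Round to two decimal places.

91.05

T̂ = 0.628(87.4) + 0.372(97.22) = 54.8872 + 36.16584 = 91.053 → 91.05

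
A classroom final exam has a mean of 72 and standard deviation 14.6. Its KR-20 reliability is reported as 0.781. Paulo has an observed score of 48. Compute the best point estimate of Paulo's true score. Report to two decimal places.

53.26

Regress the observed score toward the mean by the unreliability: T̂ = 0.781·48 + 0.219·72 = 37.488 + 15.768 = 53.256.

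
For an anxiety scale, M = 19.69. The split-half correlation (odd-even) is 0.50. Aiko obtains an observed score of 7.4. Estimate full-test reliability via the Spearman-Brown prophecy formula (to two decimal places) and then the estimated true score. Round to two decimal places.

Spearman-Brown: ρ = 2r/(1 + r) = 2(0.50)/(1 + 0.50) = 1.000/1.50 = 0.6667 → 0.67
T̂ = ρX + (1 − ρ)μ
  = 0.67 × 7.4 + 0.33 × 19.69
  = 4.958 + 6.4977
  = 11.456
  ≈ 11.46

11.46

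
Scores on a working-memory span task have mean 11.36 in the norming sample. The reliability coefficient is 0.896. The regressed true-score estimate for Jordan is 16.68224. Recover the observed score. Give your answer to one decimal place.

T̂ = ρX + (1 − ρ)μ  ⇒  X = (T̂ − (1 − ρ)μ) / ρ
X = (16.68224 − 0.104 × 11.36) / 0.896 = (16.68224 − 1.18144) / 0.896 = 15.50080 / 0.896 = 17.300

17.3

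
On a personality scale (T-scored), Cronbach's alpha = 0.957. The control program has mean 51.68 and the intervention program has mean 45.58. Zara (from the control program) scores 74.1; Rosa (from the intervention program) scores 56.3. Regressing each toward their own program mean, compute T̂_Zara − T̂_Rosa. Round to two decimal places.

17.30

T̂_Zara = 0.957(74.1) + 0.043(51.68) = 73.1359
T̂_Rosa = 0.957(56.3) + 0.043(45.58) = 55.8390
Difference = 73.1359 − 55.8390 = 17.2969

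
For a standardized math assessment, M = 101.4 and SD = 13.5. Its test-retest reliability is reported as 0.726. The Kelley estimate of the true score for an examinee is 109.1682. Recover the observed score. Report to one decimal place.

112.1

T̂ = ρX + (1 − ρ)μ  ⇒  X = (T̂ − (1 − ρ)μ) / ρ
X = (109.1682 − 0.274 × 101.4) / 0.726 = (109.1682 − 27.7836) / 0.726 = 81.3846 / 0.726 = 112.100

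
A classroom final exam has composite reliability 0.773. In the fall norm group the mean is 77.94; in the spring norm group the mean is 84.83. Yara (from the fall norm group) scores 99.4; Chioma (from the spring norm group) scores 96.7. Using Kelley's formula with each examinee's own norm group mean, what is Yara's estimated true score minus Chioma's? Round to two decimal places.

0.52

T̂_Yara = 0.773(99.4) + 0.227(77.94) = 94.5286
T̂_Chioma = 0.773(96.7) + 0.227(84.83) = 94.0055
Difference = 94.5286 − 94.0055 = 0.5231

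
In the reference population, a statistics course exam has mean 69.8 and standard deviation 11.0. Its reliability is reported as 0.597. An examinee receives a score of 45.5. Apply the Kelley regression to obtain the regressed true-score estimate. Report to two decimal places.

T̂ = 0.597(45.5) + 0.403(69.8) = 27.1635 + 28.1294 = 55.293 → 55.29

55.29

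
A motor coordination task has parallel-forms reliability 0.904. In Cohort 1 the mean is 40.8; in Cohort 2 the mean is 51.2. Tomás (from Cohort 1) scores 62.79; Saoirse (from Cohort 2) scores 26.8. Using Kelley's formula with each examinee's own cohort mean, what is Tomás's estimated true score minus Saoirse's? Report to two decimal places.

31.54

T̂_Tomás = 0.904(62.79) + 0.096(40.8) = 60.6790
T̂_Saoirse = 0.904(26.8) + 0.096(51.2) = 29.1424
Difference = 60.6790 − 29.1424 = 31.5366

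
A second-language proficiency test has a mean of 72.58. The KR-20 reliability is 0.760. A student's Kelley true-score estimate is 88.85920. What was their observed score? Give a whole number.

94

T̂ = ρX + (1 − ρ)μ  ⇒  X = (T̂ − (1 − ρ)μ) / ρ
X = (88.85920 − 0.240 × 72.58) / 0.760 = (88.85920 − 17.41920) / 0.760 = 71.44000 / 0.760 = 94.00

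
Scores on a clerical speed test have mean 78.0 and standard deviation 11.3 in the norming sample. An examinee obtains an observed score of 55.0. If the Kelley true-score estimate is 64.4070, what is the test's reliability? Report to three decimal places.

T̂ = ρX + (1 − ρ)μ  ⇒  T̂ − μ = ρ(X − μ)
ρ = (T̂ − μ)/(X − μ) = (64.4070 − 78.0) / (55.0 − 78.0) = -13.5930 / -23.0 = 0.59100

0.591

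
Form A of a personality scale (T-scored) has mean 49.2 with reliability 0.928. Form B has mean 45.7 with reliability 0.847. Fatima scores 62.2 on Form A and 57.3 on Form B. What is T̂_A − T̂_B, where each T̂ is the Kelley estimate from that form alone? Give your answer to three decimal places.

5.739

T̂_A = 0.928(62.2) + 0.072(49.2) = 61.26400
T̂_B = 0.847(57.3) + 0.153(45.7) = 55.52520
T̂_A − T̂_B = 5.73880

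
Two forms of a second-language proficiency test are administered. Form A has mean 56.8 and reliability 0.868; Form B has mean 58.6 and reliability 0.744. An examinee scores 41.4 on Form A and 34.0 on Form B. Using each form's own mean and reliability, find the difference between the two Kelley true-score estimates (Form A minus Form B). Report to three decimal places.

T̂_A = 0.868(41.4) + 0.132(56.8) = 43.43280
T̂_B = 0.744(34.0) + 0.256(58.6) = 40.29760
T̂_A − T̂_B = 3.13520

3.135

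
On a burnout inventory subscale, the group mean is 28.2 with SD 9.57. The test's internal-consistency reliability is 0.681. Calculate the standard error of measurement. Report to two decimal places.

SEM = SD · √(1 − ρ) = 9.57 × √0.319 = 9.57 × 0.5648 = 5.405

5.41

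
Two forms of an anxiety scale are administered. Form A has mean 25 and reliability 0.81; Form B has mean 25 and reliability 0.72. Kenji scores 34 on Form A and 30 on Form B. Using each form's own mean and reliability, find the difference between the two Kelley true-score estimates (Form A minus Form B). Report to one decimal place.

T̂_A = 0.81(34) + 0.19(25) = 32.290
T̂_B = 0.72(30) + 0.28(25) = 28.600
T̂_A − T̂_B = 3.690

3.7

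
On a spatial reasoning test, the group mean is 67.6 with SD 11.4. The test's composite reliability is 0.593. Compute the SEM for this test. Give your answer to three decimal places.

7.273

SEM = SD · √(1 − ρ) = 11.4 × √0.407 = 11.4 × 0.6380 = 7.2728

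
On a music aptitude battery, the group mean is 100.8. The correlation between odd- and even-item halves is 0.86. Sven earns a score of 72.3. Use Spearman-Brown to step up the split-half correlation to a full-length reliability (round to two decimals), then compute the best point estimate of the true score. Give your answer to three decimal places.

Spearman-Brown: ρ = 2r/(1 + r) = 2(0.86)/(1 + 0.86) = 1.720/1.86 = 0.9247 → 0.92
T̂ = 0.92(72.3) + 0.08(100.8) = 66.516 + 8.064 = 74.5800 → 74.580

74.580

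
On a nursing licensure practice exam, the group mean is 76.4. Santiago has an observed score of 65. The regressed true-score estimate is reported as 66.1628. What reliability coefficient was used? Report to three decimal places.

0.898

T̂ = ρX + (1 − ρ)μ  ⇒  T̂ − μ = ρ(X − μ)
ρ = (T̂ − μ)/(X − μ) = (66.1628 − 76.4) / (65 − 76.4) = -10.2372 / -11.4 = 0.89800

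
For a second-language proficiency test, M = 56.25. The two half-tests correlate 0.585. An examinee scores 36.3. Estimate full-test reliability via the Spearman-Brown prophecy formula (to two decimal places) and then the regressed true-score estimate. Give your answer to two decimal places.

Spearman-Brown: ρ = 2r/(1 + r) = 2(0.585)/(1 + 0.585) = 1.1700/1.585 = 0.7382 → 0.74
T̂ = 0.74(36.3) + 0.26(56.25) = 26.862 + 14.6250 = 41.487 → 41.49

41.49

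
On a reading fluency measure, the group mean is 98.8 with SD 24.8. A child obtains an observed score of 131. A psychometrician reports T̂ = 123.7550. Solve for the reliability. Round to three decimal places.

T̂ = ρX + (1 − ρ)μ  ⇒  T̂ − μ = ρ(X − μ)
ρ = (T̂ − μ)/(X − μ) = (123.7550 − 98.8) / (131 − 98.8) = 24.9550 / 32.2 = 0.77500

0.775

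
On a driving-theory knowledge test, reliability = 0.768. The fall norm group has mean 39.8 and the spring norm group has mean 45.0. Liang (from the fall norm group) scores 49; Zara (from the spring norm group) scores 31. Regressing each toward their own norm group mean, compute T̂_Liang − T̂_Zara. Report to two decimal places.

12.62

T̂_Liang = 0.768(49) + 0.232(39.8) = 46.8656
T̂_Zara = 0.768(31) + 0.232(45.0) = 34.2480
Difference = 46.8656 − 34.2480 = 12.6176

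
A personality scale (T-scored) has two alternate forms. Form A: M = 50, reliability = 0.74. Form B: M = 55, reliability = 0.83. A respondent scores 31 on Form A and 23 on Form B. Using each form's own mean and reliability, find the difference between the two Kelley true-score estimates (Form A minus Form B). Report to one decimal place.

T̂_A = 0.74(31) + 0.26(50) = 35.940
T̂_B = 0.83(23) + 0.17(55) = 28.440
T̂_A − T̂_B = 7.500

7.5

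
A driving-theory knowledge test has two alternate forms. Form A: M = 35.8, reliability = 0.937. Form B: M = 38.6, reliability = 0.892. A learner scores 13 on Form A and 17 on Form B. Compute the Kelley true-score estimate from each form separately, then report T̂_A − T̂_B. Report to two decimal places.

T̂_A = 0.937(13) + 0.063(35.8) = 14.4364
T̂_B = 0.892(17) + 0.108(38.6) = 19.3328
T̂_A − T̂_B = -4.8964

-4.90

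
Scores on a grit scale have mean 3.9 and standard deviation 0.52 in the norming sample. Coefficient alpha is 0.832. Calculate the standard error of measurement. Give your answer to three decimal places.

SEM = SD · √(1 − ρ) = 0.52 × √0.168 = 0.52 × 0.4099 = 0.2131

0.213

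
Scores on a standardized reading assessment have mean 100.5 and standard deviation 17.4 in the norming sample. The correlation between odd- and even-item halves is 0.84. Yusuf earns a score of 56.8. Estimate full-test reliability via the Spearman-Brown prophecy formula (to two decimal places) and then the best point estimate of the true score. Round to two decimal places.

60.73

Spearman-Brown: ρ = 2r/(1 + r) = 2(0.84)/(1 + 0.84) = 1.680/1.84 = 0.9130 → 0.91
Regress the observed score toward the mean by the unreliability: T̂ = 0.91·56.8 + 0.09·100.5 = 51.688 + 9.045 = 60.733.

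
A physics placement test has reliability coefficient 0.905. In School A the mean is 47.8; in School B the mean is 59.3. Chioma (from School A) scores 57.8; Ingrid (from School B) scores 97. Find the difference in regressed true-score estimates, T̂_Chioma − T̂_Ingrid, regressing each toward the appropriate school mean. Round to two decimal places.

-36.57

T̂_Chioma = 0.905(57.8) + 0.095(47.8) = 56.8500
T̂_Ingrid = 0.905(97) + 0.095(59.3) = 93.4185
Difference = 56.8500 − 93.4185 = -36.5685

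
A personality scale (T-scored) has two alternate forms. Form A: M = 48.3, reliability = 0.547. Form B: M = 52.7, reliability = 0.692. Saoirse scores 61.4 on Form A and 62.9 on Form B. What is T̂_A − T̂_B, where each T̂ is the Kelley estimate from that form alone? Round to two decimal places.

-4.29

T̂_A = 0.547(61.4) + 0.453(48.3) = 55.4657
T̂_B = 0.692(62.9) + 0.308(52.7) = 59.7584
T̂_A − T̂_B = -4.2927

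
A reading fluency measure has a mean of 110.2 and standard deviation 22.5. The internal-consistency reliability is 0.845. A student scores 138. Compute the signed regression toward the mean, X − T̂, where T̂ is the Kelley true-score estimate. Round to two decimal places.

T̂ = ρX + (1 − ρ)μ
  = 0.845 × 138 + 0.155 × 110.2
  = 116.610 + 17.0810
  = 133.6910
  ≈ 133.691
X − T̂ = 138 − 133.691 = 4.309 → 4.31

4.31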